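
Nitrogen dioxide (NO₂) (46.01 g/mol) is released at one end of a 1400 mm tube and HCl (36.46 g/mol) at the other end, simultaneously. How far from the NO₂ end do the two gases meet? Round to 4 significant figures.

Graham's law gives d_NO₂/d_HCl = rate_NO₂/rate_HCl = √(M_HCl/M_NO₂) = √(36.46/46.01) = 0.8902.
With d_NO₂ + d_HCl = 1400 mm, d_HCl = 1400/(1 + 0.8902) = 740.7 mm.
d_NO₂ = 1400 − 740.7 = 659.3 mm.

659.3 mm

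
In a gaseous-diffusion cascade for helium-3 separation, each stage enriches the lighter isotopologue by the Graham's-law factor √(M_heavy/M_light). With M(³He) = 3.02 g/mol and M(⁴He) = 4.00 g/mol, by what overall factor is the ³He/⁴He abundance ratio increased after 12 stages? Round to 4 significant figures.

Overall factor = α^12 with α = √(4.00/3.02), i.e. (4.00/3.02)^(12/2).
= 1.32450^6 = 5.399.

5.399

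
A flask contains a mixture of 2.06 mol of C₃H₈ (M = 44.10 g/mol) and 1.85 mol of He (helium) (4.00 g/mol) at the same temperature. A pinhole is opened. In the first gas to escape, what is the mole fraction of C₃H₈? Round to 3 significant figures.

The effusion rate of species i is ∝ p_i/√M_i ∝ n_i/√M_i.
Mole fraction of C₃H₈ in the effusate = (n_C₃H₈/√M_C₃H₈) / (n_C₃H₈/√M_C₃H₈ + n_He/√M_He)
= (2.06/√44.10) / (2.06/√44.10 + 1.85/√4.00) = 0.3102/(0.3102 + 0.9250) = 0.251.

0.251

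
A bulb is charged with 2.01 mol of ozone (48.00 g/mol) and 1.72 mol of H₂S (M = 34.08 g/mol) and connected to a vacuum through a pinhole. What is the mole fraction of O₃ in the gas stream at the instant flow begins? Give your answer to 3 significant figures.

Effusion rate of each component ∝ n_i/√M_i (partial pressure × 1/√M).
Mole fraction of O₃ in the effusate = (n_O₃/√M_O₃) / (n_O₃/√M_O₃ + n_H₂S/√M_H₂S)
= (2.01/√48.00) / (2.01/√48.00 + 1.72/√34.08) = 0.2901/(0.2901 + 0.2946) = 0.496.

0.496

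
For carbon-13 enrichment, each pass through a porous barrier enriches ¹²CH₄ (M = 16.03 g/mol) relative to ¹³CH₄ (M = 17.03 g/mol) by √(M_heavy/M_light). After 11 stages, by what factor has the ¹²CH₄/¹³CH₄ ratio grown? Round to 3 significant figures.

Overall factor = α^11 with α = √(17.03/16.03), i.e. (17.03/16.03)^(11/2).
= 1.06238^(11/2) = 1.39.

1.39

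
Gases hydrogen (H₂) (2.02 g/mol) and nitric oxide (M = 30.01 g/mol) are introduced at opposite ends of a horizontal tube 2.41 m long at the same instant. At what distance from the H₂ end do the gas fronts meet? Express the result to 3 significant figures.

In equal time, each gas travels a distance ∝ its rate ∝ 1/√M, so d_H₂/d_NO = √(M_NO/M_H₂) = √(30.01/2.02) = 3.854.
With d_H₂ + d_NO = 2.41 m, d_NO = 2.41/(1 + 3.854) = 0.4965 m.
d_H₂ = 2.41 − 0.4965 = 1.91 m.

1.91 m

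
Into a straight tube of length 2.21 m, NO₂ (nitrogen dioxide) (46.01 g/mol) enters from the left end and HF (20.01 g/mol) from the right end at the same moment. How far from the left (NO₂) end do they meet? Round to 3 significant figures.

0.878 m

Graham's law gives d_NO₂/d_HF = rate_NO₂/rate_HF = √(M_HF/M_NO₂) = √(20.01/46.01) = 0.6595.
With d_NO₂ + d_HF = 2.21 m, d_HF = 2.21/(1 + 0.6595) = 1.332 m.
d_NO₂ = 2.21 − 1.332 = 0.878 m.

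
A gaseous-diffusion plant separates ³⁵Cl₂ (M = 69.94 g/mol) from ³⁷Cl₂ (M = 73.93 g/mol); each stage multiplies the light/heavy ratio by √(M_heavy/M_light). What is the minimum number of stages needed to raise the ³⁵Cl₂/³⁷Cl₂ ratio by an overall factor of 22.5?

With α = √(73.93/69.94) per stage, ln α = ½ ln(1.05705) = 0.02774.
Need α^N ≥ 22.5 ⇒ N ≥ ln(22.5) / ln α = 3.114 / 0.02774 = 112.24.
Rounding up, N = 113 stages.

113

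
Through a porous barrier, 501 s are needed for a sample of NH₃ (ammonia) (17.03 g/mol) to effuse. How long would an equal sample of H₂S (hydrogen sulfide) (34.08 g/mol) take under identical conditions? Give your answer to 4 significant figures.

708.7 s

From Graham's law, t_H₂S/t_NH₃ = √(M_H₂S/M_NH₃) = √(34.08/17.03) = √2.001 = 1.415.
So the time for H₂S is 501 × 1.415 = 708.7 s.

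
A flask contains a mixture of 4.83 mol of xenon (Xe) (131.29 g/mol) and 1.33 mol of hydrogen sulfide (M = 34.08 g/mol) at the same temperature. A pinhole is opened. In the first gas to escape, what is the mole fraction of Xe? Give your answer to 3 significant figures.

Rate_i ∝ x_i/√M_i (Graham's law weighted by mole fraction), so the effusate composition follows n_i/√M_i.
So x_Xe in the escaping gas = (n_Xe/√M_Xe) / Σ(n_i/√M_i)
= (4.83/√131.29) / (4.83/√131.29 + 1.33/√34.08) = 0.4215/(0.4215 + 0.2278) = 0.649.

0.649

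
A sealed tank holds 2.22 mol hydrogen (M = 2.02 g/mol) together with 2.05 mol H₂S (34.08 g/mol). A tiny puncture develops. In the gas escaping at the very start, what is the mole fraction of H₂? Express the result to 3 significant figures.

0.816

Each component's effusion rate ∝ (its partial pressure)·(1/√M) ∝ n_i/√M_i.
x_H₂(eff) = (n_H₂/√M_H₂) / (n_H₂/√M_H₂ + n_H₂S/√M_H₂S)
= (2.22/√2.02) / (2.22/√2.02 + 2.05/√34.08) = 1.562/(1.562 + 0.3512) = 0.816.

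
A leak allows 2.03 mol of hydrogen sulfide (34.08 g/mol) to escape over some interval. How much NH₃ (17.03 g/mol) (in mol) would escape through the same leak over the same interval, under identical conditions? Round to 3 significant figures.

Since effusion rate ∝ 1/√M, rate_NH₃/rate_H₂S = √(M_H₂S/M_NH₃) = √(34.08/17.03) = √2.001 = 1.415.
So the amount for NH₃ is 2.03 × 1.415 = 2.87 mol.

2.87 mol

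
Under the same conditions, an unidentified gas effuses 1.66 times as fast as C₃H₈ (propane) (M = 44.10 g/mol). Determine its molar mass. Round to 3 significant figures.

By Graham's law, rate_X/rate_C₃H₈ = √(M_C₃H₈/M_X).
1.66 = √(44.10/M_X)
M_X = 44.10 / 1.66² = 44.10 / 2.756 = 16.0 g/mol

16.0 g/mol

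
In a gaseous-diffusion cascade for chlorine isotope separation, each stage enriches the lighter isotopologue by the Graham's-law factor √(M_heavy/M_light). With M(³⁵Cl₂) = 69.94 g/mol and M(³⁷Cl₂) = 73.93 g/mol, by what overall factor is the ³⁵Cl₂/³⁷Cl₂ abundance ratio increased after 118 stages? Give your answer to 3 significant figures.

Each stage multiplies the ratio by α = √(73.93/69.94), so after 118 stages the overall factor is α^118 = (73.93/69.94)^(118/2).
= 1.05705^59 = 26.4.

26.4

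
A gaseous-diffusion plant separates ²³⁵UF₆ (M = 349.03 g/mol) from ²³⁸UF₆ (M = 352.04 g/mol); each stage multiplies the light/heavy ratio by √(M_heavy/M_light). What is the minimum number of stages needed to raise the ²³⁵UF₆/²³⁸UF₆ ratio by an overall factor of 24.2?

With α = √(352.04/349.03) per stage, ln α = ½ ln(1.00862) = 0.004293.
Need α^N ≥ 24.2 ⇒ N ≥ ln(24.2) / ln α = 3.186 / 0.004293 = 742.14.
Minimum whole number of stages: N = 743.

743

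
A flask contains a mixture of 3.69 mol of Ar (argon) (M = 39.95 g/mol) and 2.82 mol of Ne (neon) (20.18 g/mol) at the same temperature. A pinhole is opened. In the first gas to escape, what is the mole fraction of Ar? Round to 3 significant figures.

The effusion rate of species i is ∝ p_i/√M_i ∝ n_i/√M_i.
Mole fraction of Ar in the effusate = (n_Ar/√M_Ar) / (n_Ar/√M_Ar + n_Ne/√M_Ne)
= (3.69/√39.95) / (3.69/√39.95 + 2.82/√20.18) = 0.5838/(0.5838 + 0.6278) = 0.482.

0.482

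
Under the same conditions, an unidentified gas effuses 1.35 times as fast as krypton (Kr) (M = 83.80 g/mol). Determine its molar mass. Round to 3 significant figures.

46.0 g/mol

Using Graham's law: rate_X/rate_Kr = √(M_Kr/M_X).
1.35 = √(83.80/M_X)
M_X = 83.80 / 1.35² = 83.80 / 1.823 = 46.0 g/mol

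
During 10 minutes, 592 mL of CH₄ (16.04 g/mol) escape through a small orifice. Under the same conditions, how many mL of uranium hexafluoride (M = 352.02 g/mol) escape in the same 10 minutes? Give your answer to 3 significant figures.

126 mL

Using Graham's law: rate_UF₆/rate_CH₄ = √(M_CH₄/M_UF₆) = √(16.04/352.02) = √0.04557 = 0.2135.
So the volume for UF₆ is 592 × 0.2135 = 126 mL.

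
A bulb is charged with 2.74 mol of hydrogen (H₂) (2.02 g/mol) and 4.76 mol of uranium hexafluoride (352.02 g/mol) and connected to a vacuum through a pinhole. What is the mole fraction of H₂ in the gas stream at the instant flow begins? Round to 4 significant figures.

Each component's effusion rate ∝ (its partial pressure)·(1/√M) ∝ n_i/√M_i.
Mole fraction of H₂ in the effusate = (n_H₂/√M_H₂) / (n_H₂/√M_H₂ + n_UF₆/√M_UF₆)
= (2.74/√2.02) / (2.74/√2.02 + 4.76/√352.02) = 1.928/(1.928 + 0.2537) = 0.8837.

0.8837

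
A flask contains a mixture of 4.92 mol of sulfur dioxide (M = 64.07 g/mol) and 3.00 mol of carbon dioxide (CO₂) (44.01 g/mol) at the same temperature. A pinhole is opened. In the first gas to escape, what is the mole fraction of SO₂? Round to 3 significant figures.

0.576

Each component's effusion rate ∝ (its partial pressure)·(1/√M) ∝ n_i/√M_i.
Mole fraction of SO₂ in the effusate = (n_SO₂/√M_SO₂) / (n_SO₂/√M_SO₂ + n_CO₂/√M_CO₂)
= (4.92/√64.07) / (4.92/√64.07 + 3.00/√44.01) = 0.6147/(0.6147 + 0.4522) = 0.576.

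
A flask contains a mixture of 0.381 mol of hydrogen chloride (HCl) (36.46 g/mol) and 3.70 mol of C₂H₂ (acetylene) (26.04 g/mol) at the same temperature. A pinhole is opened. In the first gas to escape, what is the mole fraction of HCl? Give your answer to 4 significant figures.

0.08006

Effusion rate of each component ∝ n_i/√M_i (partial pressure × 1/√M).
So x_HCl in the escaping gas = (n_HCl/√M_HCl) / Σ(n_i/√M_i)
= (0.381/√36.46) / (0.381/√36.46 + 3.70/√26.04) = 0.06310/(0.06310 + 0.7251) = 0.08006.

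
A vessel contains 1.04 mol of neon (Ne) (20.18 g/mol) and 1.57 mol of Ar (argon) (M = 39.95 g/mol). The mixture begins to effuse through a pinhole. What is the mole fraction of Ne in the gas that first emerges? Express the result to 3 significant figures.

0.482

Rate_i ∝ x_i/√M_i (Graham's law weighted by mole fraction), so the effusate composition follows n_i/√M_i.
Mole fraction of Ne in the effusate = (n_Ne/√M_Ne) / (n_Ne/√M_Ne + n_Ar/√M_Ar)
= (1.04/√20.18) / (1.04/√20.18 + 1.57/√39.95) = 0.2315/(0.2315 + 0.2484) = 0.482.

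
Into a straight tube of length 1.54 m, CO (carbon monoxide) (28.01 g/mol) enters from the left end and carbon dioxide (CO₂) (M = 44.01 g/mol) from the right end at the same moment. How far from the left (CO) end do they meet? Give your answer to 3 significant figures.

0.857 m

Graham's law gives d_CO/d_CO₂ = rate_CO/rate_CO₂ = √(M_CO₂/M_CO) = √(44.01/28.01) = 1.253.
With d_CO + d_CO₂ = 1.54 m, d_CO₂ = 1.54/(1 + 1.253) = 0.6834 m.
d_CO = 1.54 − 0.6834 = 0.857 m.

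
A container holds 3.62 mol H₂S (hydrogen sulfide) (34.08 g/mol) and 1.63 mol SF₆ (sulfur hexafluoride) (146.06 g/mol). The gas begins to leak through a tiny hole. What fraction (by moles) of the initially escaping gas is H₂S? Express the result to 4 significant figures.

Effusion rate of each component ∝ n_i/√M_i (partial pressure × 1/√M).
x_H₂S(eff) = (n_H₂S/√M_H₂S) / (n_H₂S/√M_H₂S + n_SF₆/√M_SF₆)
= (3.62/√34.08) / (3.62/√34.08 + 1.63/√146.06) = 0.6201/(0.6201 + 0.1349) = 0.8214.

0.8214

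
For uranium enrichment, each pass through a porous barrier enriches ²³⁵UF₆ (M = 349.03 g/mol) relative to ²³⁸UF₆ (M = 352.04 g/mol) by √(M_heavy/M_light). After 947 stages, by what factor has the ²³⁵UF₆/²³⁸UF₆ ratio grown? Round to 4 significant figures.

The single-stage factor is √(M_heavy/M_light), so 947 stages give [√(352.04/349.03)]^947 = (352.04/349.03)^(947/2).
= 1.00862^(947/2) = 58.32.

58.32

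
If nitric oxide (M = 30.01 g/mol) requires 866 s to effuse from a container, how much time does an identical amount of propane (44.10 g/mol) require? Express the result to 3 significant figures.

Graham's law gives t_C₃H₈/t_NO = √(M_C₃H₈/M_NO) = √(44.10/30.01) = √1.470 = 1.212.
So the time for C₃H₈ is 866 × 1.212 = 1050 s.

1050 s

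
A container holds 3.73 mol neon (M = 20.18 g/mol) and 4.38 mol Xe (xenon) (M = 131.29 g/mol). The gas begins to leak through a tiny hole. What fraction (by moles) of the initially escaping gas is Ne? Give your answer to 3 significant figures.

Effusion rate of each component ∝ n_i/√M_i (partial pressure × 1/√M).
So x_Ne in the escaping gas = (n_Ne/√M_Ne) / Σ(n_i/√M_i)
= (3.73/√20.18) / (3.73/√20.18 + 4.38/√131.29) = 0.8303/(0.8303 + 0.3823) = 0.685.

0.685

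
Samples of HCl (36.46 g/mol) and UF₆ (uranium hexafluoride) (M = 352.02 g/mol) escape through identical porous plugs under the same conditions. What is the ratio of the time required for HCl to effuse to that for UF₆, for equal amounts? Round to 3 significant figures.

By Graham's law, t_HCl/t_UF₆ = √(M_HCl/M_UF₆) = √(36.46/352.02) = √0.1036 = 0.322.

0.322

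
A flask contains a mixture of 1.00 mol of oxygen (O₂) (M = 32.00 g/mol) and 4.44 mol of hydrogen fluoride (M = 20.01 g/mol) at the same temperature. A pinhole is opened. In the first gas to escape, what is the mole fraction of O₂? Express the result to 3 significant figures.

Rate_i ∝ x_i/√M_i (Graham's law weighted by mole fraction), so the effusate composition follows n_i/√M_i.
Mole fraction of O₂ in the effusate = (n_O₂/√M_O₂) / (n_O₂/√M_O₂ + n_HF/√M_HF)
= (1.00/√32.00) / (1.00/√32.00 + 4.44/√20.01) = 0.1768/(0.1768 + 0.9926) = 0.151.

0.151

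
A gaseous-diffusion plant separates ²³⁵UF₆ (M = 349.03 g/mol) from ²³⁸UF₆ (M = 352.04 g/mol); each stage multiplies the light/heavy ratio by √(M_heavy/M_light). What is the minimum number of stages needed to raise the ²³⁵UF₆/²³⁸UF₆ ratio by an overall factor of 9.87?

Single-stage factor α = √(352.04/349.03), so ln α = ½ ln(1.00862) = 0.004293.
Need α^N ≥ 9.87 ⇒ N ≥ ln(9.87) / ln α = 2.289 / 0.004293 = 533.25.
Rounding up, N = 534 stages.

534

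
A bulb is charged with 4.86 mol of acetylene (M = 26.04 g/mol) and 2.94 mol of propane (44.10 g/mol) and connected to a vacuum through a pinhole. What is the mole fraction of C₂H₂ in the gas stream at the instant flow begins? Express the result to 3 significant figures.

The effusion rate of species i is ∝ p_i/√M_i ∝ n_i/√M_i.
Mole fraction of C₂H₂ in the effusate = (n_C₂H₂/√M_C₂H₂) / (n_C₂H₂/√M_C₂H₂ + n_C₃H₈/√M_C₃H₈)
= (4.86/√26.04) / (4.86/√26.04 + 2.94/√44.10) = 0.9524/(0.9524 + 0.4427) = 0.683.

0.683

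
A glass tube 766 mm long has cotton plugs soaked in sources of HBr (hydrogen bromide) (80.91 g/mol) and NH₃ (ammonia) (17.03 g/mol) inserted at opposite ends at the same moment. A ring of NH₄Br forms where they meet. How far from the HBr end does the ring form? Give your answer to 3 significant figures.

In equal time, each gas travels a distance ∝ its rate ∝ 1/√M, so d_HBr/d_NH₃ = √(M_NH₃/M_HBr) = √(17.03/80.91) = 0.4588.
With d_HBr + d_NH₃ = 766 mm, d_NH₃ = 766/(1 + 0.4588) = 525.1 mm.
d_HBr = 766 − 525.1 = 241 mm.

241 mm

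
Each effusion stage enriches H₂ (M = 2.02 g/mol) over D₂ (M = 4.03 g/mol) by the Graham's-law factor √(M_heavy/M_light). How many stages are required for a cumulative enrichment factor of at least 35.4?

11

Per stage α = (4.03/2.02)^(1/2) = 1.99505^0.5, giving ln α = 0.3453.
Need α^N ≥ 35.4 ⇒ N ≥ ln(35.4) / ln α = 3.567 / 0.3453 = 10.33.
Rounding up, N = 11 stages.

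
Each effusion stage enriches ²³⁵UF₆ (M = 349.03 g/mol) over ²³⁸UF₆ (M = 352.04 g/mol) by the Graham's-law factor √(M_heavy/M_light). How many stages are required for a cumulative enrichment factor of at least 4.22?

With α = √(352.04/349.03) per stage, ln α = ½ ln(1.00862) = 0.004293.
Need α^N ≥ 4.22 ⇒ N ≥ ln(4.22) / ln α = 1.440 / 0.004293 = 335.36.
Rounding up, N = 336 stages.

336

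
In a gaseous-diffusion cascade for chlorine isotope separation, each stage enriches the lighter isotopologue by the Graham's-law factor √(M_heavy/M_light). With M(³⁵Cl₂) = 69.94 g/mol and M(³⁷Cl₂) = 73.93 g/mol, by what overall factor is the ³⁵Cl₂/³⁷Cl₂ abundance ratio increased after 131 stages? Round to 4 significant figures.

37.86

Each stage multiplies the ratio by α = √(73.93/69.94), so after 131 stages the overall factor is α^131 = (73.93/69.94)^(131/2).
= 1.05705^(131/2) = 37.86.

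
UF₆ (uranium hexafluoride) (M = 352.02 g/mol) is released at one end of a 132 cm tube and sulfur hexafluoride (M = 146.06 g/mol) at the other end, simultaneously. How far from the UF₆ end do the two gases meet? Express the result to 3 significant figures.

51.7 cm

In equal time, each gas travels a distance ∝ its rate ∝ 1/√M, so d_UF₆/d_SF₆ = √(M_SF₆/M_UF₆) = √(146.06/352.02) = 0.6441.
With d_UF₆ + d_SF₆ = 132 cm, d_SF₆ = 132/(1 + 0.6441) = 80.29 cm.
d_UF₆ = 132 − 80.29 = 51.7 cm.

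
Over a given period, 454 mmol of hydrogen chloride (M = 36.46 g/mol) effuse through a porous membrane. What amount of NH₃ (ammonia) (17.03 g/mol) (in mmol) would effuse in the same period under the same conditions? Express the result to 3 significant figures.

From Graham's law, rate_NH₃/rate_HCl = √(M_HCl/M_NH₃) = √(36.46/17.03) = √2.141 = 1.463.
So the amount for NH₃ is 454 × 1.463 = 664 mmol.

664 mmol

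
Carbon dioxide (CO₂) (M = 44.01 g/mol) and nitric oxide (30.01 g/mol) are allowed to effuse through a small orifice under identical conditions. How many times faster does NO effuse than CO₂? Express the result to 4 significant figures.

Graham's law gives rate_NO/rate_CO₂ = √(M_CO₂/M_NO) = √(44.01/30.01) = √1.467 = 1.211.

1.211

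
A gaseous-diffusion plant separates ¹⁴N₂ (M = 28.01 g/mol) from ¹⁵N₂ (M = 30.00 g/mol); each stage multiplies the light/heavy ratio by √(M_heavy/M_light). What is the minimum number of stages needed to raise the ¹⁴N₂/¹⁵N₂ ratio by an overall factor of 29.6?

With α = √(30.00/28.01) per stage, ln α = ½ ln(1.07105) = 0.03432.
Need α^N ≥ 29.6 ⇒ N ≥ ln(29.6) / ln α = 3.388 / 0.03432 = 98.72.
So at least 99 stages are needed.

99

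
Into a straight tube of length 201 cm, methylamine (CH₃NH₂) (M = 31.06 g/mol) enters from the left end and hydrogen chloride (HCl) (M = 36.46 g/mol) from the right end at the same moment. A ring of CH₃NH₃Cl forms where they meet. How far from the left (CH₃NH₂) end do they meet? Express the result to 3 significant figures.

In equal time, each gas travels a distance ∝ its rate ∝ 1/√M, so d_CH₃NH₂/d_HCl = √(M_HCl/M_CH₃NH₂) = √(36.46/31.06) = 1.083.
With d_CH₃NH₂ + d_HCl = 201 cm, d_HCl = 201/(1 + 1.083) = 96.47 cm.
d_CH₃NH₂ = 201 − 96.47 = 105 cm.

105 cm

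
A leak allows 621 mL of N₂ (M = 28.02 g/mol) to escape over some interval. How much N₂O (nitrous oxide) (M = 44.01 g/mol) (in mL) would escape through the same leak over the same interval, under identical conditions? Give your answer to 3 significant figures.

496 mL

By Graham's law, rate_N₂O/rate_N₂ = √(M_N₂/M_N₂O) = √(28.02/44.01) = √0.6367 = 0.7979.
So the volume for N₂O is 621 × 0.7979 = 496 mL.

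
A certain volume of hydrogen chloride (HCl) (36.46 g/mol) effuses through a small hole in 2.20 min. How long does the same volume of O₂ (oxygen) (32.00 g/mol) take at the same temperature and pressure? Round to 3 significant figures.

2.06 min

Using Graham's law: t_O₂/t_HCl = √(M_O₂/M_HCl) = √(32.00/36.46) = √0.8777 = 0.9368.
So the time for O₂ is 2.20 × 0.9368 = 2.06 min.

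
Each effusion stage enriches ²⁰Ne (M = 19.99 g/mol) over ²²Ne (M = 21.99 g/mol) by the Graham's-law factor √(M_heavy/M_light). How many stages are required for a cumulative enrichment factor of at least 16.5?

59

Per stage α = (21.99/19.99)^(1/2) = 1.10005^0.5, giving ln α = 0.04768.
Need α^N ≥ 16.5 ⇒ N ≥ ln(16.5) / ln α = 2.803 / 0.04768 = 58.80.
So at least 59 stages are needed.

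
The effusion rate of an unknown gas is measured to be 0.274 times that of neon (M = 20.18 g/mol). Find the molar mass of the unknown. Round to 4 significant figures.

By Graham's law, rate_X/rate_Ne = √(M_Ne/M_X).
0.274 = √(20.18/M_X)
M_X = 20.18 / 0.274² = 20.18 / 0.07508 = 268.8 g/mol

268.8 g/mol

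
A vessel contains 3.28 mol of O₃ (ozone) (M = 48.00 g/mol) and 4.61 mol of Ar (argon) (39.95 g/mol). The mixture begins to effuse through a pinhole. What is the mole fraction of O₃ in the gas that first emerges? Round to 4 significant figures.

0.3936

Each component's effusion rate ∝ (its partial pressure)·(1/√M) ∝ n_i/√M_i.
So x_O₃ in the escaping gas = (n_O₃/√M_O₃) / Σ(n_i/√M_i)
= (3.28/√48.00) / (3.28/√48.00 + 4.61/√39.95) = 0.4734/(0.4734 + 0.7294) = 0.3936.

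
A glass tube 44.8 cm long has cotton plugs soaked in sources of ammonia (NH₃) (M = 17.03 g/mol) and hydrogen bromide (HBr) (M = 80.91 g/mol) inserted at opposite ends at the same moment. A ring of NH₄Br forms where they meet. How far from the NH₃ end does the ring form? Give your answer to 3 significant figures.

The fronts meet when d_NH₃ + d_HBr = L with d_NH₃/d_HBr = √(M_HBr/M_NH₃) (Graham's law). Here √(M_HBr/M_NH₃) = √(80.91/17.03) = 2.180.
With d_NH₃ + d_HBr = 44.8 cm, d_HBr = 44.8/(1 + 2.180) = 14.09 cm.
d_NH₃ = 44.8 − 14.09 = 30.7 cm.

30.7 cm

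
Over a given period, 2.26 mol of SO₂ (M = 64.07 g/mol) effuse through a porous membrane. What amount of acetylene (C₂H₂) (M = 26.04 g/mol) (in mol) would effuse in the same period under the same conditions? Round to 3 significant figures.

3.54 mol

Since effusion rate ∝ 1/√M, rate_C₂H₂/rate_SO₂ = √(M_SO₂/M_C₂H₂) = √(64.07/26.04) = √2.460 = 1.569.
So the amount for C₂H₂ is 2.26 × 1.569 = 3.54 mol.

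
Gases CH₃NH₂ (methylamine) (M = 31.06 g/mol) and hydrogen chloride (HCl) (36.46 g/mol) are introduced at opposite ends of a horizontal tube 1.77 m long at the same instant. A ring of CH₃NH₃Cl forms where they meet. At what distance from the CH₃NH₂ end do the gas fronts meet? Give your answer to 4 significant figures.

In equal time, each gas travels a distance ∝ its rate ∝ 1/√M, so d_CH₃NH₂/d_HCl = √(M_HCl/M_CH₃NH₂) = √(36.46/31.06) = 1.083.
With d_CH₃NH₂ + d_HCl = 1.77 m, d_HCl = 1.77/(1 + 1.083) = 0.8496 m.
d_CH₃NH₂ = 1.77 − 0.8496 = 0.9204 m.

0.9204 m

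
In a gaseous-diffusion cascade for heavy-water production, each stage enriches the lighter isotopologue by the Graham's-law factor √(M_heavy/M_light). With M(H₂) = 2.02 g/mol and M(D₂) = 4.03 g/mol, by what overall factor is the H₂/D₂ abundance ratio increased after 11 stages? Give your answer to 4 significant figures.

Overall factor = α^11 with α = √(4.03/2.02), i.e. (4.03/2.02)^(11/2).
= 1.99505^(11/2) = 44.64.

44.64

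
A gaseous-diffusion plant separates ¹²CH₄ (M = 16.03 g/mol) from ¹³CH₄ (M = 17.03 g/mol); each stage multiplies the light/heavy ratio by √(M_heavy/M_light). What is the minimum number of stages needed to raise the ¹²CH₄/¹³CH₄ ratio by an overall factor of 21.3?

Single-stage factor α = √(17.03/16.03), so ln α = ½ ln(1.06238) = 0.03026.
Need α^N ≥ 21.3 ⇒ N ≥ ln(21.3) / ln α = 3.059 / 0.03026 = 101.09.
Rounding up, N = 102 stages.

102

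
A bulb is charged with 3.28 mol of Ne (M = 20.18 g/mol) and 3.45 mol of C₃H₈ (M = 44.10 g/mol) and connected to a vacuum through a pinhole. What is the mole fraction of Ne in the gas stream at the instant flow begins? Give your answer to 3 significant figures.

0.584

Rate_i ∝ x_i/√M_i (Graham's law weighted by mole fraction), so the effusate composition follows n_i/√M_i.
So x_Ne in the escaping gas = (n_Ne/√M_Ne) / Σ(n_i/√M_i)
= (3.28/√20.18) / (3.28/√20.18 + 3.45/√44.10) = 0.7302/(0.7302 + 0.5195) = 0.584.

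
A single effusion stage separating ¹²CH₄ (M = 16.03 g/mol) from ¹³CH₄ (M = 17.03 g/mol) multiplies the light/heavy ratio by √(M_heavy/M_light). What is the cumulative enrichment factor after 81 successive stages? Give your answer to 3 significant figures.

11.6

Each stage multiplies the ratio by α = √(17.03/16.03), so after 81 stages the overall factor is α^81 = (17.03/16.03)^(81/2).
= 1.06238^(81/2) = 11.6.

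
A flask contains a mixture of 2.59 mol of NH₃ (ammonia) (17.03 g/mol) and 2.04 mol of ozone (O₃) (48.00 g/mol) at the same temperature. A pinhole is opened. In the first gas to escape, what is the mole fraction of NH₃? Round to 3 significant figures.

0.681

Rate_i ∝ x_i/√M_i (Graham's law weighted by mole fraction), so the effusate composition follows n_i/√M_i.
Mole fraction of NH₃ in the effusate = (n_NH₃/√M_NH₃) / (n_NH₃/√M_NH₃ + n_O₃/√M_O₃)
= (2.59/√17.03) / (2.59/√17.03 + 2.04/√48.00) = 0.6276/(0.6276 + 0.2944) = 0.681.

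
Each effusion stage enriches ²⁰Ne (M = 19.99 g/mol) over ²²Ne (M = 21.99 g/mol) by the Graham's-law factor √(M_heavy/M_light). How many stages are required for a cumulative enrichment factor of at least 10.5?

Single-stage factor α = √(21.99/19.99), so ln α = ½ ln(1.10005) = 0.04768.
Need α^N ≥ 10.5 ⇒ N ≥ ln(10.5) / ln α = 2.351 / 0.04768 = 49.32.
So at least 50 stages are needed.

50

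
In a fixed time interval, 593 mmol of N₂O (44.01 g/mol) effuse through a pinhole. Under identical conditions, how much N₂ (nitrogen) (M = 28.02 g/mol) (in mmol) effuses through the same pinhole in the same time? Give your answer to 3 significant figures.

743 mmol

From Graham's law, rate_N₂/rate_N₂O = √(M_N₂O/M_N₂) = √(44.01/28.02) = √1.571 = 1.253.
So the amount for N₂ is 593 × 1.253 = 743 mmol.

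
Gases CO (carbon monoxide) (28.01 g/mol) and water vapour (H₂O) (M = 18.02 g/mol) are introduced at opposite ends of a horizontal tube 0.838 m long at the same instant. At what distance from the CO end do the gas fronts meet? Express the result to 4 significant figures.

Graham's law gives d_CO/d_H₂O = rate_CO/rate_H₂O = √(M_H₂O/M_CO) = √(18.02/28.01) = 0.8021.
With d_CO + d_H₂O = 0.838 m, d_H₂O = 0.838/(1 + 0.8021) = 0.4650 m.
d_CO = 0.838 − 0.4650 = 0.3730 m.

0.3730 m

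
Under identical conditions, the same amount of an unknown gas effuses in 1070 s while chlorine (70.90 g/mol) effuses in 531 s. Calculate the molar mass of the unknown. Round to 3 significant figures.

288 g/mol

From Graham's law, t_X/t_Cl₂ = √(M_X/M_Cl₂).
1070/531 = 2.015 = √(M_X/70.90)
M_X = 70.90 × 2.015² = 70.90 × 4.060 = 288 g/mol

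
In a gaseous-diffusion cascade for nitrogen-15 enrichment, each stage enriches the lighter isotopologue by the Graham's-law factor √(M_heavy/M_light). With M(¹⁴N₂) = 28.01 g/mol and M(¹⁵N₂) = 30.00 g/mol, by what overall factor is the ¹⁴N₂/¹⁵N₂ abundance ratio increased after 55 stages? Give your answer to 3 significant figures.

6.60

The single-stage factor is √(M_heavy/M_light), so 55 stages give [√(30.00/28.01)]^55 = (30.00/28.01)^(55/2).
= 1.07105^(55/2) = 6.60.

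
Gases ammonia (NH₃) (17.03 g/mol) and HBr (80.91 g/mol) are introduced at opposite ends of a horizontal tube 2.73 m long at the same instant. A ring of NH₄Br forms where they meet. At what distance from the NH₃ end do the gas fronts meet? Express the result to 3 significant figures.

1.87 m

Graham's law gives d_NH₃/d_HBr = rate_NH₃/rate_HBr = √(M_HBr/M_NH₃) = √(80.91/17.03) = 2.180.
With d_NH₃ + d_HBr = 2.73 m, d_HBr = 2.73/(1 + 2.180) = 0.8586 m.
d_NH₃ = 2.73 − 0.8586 = 1.87 m.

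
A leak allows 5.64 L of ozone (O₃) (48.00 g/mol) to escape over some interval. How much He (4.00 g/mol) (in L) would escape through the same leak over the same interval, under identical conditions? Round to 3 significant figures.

Using Graham's law: rate_He/rate_O₃ = √(M_O₃/M_He) = √(48.00/4.00) = √12.00 = 3.464.
So the volume for He is 5.64 × 3.464 = 19.5 L.

19.5 L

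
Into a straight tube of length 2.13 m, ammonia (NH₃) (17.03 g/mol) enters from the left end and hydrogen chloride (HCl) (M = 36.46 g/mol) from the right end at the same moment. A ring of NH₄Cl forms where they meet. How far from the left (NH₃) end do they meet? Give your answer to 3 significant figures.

1.27 m

The fronts meet when d_NH₃ + d_HCl = L with d_NH₃/d_HCl = √(M_HCl/M_NH₃) (Graham's law). Here √(M_HCl/M_NH₃) = √(36.46/17.03) = 1.463.
With d_NH₃ + d_HCl = 2.13 m, d_HCl = 2.13/(1 + 1.463) = 0.8647 m.
d_NH₃ = 2.13 − 0.8647 = 1.27 m.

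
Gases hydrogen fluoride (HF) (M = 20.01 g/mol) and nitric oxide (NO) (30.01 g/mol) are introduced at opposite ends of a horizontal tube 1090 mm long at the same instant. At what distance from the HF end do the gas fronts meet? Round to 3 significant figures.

The fronts meet when d_HF + d_NO = L with d_HF/d_NO = √(M_NO/M_HF) (Graham's law). Here √(M_NO/M_HF) = √(30.01/20.01) = 1.225.
With d_HF + d_NO = 1090 mm, d_NO = 1090/(1 + 1.225) = 490.0 mm.
d_HF = 1090 − 490.0 = 600 mm.

600 mm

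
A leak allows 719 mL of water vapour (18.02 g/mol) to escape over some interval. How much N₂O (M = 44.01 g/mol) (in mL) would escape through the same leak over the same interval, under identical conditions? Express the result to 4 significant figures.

By Graham's law, rate_N₂O/rate_H₂O = √(M_H₂O/M_N₂O) = √(18.02/44.01) = √0.4095 = 0.6399.
So the volume for N₂O is 719 × 0.6399 = 460.1 mL.

460.1 mL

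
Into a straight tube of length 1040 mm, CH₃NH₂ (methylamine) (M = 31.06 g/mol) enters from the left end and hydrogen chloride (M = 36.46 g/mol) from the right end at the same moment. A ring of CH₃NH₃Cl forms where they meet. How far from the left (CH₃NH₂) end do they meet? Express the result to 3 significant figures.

541 mm

The fronts meet when d_CH₃NH₂ + d_HCl = L with d_CH₃NH₂/d_HCl = √(M_HCl/M_CH₃NH₂) (Graham's law). Here √(M_HCl/M_CH₃NH₂) = √(36.46/31.06) = 1.083.
With d_CH₃NH₂ + d_HCl = 1040 mm, d_HCl = 1040/(1 + 1.083) = 499.2 mm.
d_CH₃NH₂ = 1040 − 499.2 = 541 mm.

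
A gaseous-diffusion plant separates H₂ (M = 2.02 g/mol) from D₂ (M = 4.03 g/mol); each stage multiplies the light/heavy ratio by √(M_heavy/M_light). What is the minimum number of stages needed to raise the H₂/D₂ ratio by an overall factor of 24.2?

10

With α = √(4.03/2.02) per stage, ln α = ½ ln(1.99505) = 0.3453.
Need α^N ≥ 24.2 ⇒ N ≥ ln(24.2) / ln α = 3.186 / 0.3453 = 9.23.
Rounding up, N = 10 stages.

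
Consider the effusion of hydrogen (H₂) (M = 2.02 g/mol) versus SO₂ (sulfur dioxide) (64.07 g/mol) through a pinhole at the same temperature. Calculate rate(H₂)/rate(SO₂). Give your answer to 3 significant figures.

Since effusion rate ∝ 1/√M, rate_H₂/rate_SO₂ = √(M_SO₂/M_H₂) = √(64.07/2.02) = √31.72 = 5.63.

5.63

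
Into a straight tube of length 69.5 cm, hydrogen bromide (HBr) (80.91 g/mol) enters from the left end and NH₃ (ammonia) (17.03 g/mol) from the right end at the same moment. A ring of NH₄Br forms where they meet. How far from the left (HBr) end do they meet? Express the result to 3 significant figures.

Distances travelled in equal time are proportional to diffusion rates, so d_HBr/d_NH₃ = √(M_NH₃/M_HBr) = √(17.03/80.91) = 0.4588.
With d_HBr + d_NH₃ = 69.5 cm, d_NH₃ = 69.5/(1 + 0.4588) = 47.64 cm.
d_HBr = 69.5 − 47.64 = 21.9 cm.

21.9 cm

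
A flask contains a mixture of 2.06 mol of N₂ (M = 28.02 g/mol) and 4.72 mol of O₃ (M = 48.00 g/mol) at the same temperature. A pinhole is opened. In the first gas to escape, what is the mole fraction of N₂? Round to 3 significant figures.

0.364

The effusion rate of species i is ∝ p_i/√M_i ∝ n_i/√M_i.
So x_N₂ in the escaping gas = (n_N₂/√M_N₂) / Σ(n_i/√M_i)
= (2.06/√28.02) / (2.06/√28.02 + 4.72/√48.00) = 0.3892/(0.3892 + 0.6813) = 0.364.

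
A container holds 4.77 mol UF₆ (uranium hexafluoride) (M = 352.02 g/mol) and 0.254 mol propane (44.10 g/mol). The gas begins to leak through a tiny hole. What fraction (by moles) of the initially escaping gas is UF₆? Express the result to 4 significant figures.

0.8692

Effusion rate of each component ∝ n_i/√M_i (partial pressure × 1/√M).
x_UF₆(eff) = (n_UF₆/√M_UF₆) / (n_UF₆/√M_UF₆ + n_C₃H₈/√M_C₃H₈)
= (4.77/√352.02) / (4.77/√352.02 + 0.254/√44.10) = 0.2542/(0.2542 + 0.03825) = 0.8692.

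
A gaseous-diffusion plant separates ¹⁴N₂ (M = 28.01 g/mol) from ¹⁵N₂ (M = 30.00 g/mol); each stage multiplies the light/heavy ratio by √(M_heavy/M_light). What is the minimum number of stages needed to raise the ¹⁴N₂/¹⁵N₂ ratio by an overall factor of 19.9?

Per stage α = (30.00/28.01)^(1/2) = 1.07105^0.5, giving ln α = 0.03432.
Need α^N ≥ 19.9 ⇒ N ≥ ln(19.9) / ln α = 2.991 / 0.03432 = 87.15.
So at least 88 stages are needed.

88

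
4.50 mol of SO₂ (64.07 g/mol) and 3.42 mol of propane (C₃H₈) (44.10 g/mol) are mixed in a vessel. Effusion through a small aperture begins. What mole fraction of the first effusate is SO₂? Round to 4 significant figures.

0.5219

Each component's effusion rate ∝ (its partial pressure)·(1/√M) ∝ n_i/√M_i.
So x_SO₂ in the escaping gas = (n_SO₂/√M_SO₂) / Σ(n_i/√M_i)
= (4.50/√64.07) / (4.50/√64.07 + 3.42/√44.10) = 0.5622/(0.5622 + 0.5150) = 0.5219.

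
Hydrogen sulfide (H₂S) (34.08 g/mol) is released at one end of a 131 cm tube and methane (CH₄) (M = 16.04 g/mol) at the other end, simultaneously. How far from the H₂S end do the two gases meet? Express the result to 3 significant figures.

53.3 cm

In equal time, each gas travels a distance ∝ its rate ∝ 1/√M, so d_H₂S/d_CH₄ = √(M_CH₄/M_H₂S) = √(16.04/34.08) = 0.6860.
With d_H₂S + d_CH₄ = 131 cm, d_CH₄ = 131/(1 + 0.6860) = 77.70 cm.
d_H₂S = 131 − 77.70 = 53.3 cm.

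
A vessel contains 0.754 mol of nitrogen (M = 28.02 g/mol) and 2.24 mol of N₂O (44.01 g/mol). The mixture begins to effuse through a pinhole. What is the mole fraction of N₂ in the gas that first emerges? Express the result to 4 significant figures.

Rate_i ∝ x_i/√M_i (Graham's law weighted by mole fraction), so the effusate composition follows n_i/√M_i.
So x_N₂ in the escaping gas = (n_N₂/√M_N₂) / Σ(n_i/√M_i)
= (0.754/√28.02) / (0.754/√28.02 + 2.24/√44.01) = 0.1424/(0.1424 + 0.3377) = 0.2967.

0.2967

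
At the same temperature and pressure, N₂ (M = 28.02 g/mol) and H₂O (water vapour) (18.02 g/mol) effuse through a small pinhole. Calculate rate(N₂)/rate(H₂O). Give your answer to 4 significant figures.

0.8019

Since effusion rate ∝ 1/√M, rate_N₂/rate_H₂O = √(M_H₂O/M_N₂) = √(18.02/28.02) = √0.6431 = 0.8019.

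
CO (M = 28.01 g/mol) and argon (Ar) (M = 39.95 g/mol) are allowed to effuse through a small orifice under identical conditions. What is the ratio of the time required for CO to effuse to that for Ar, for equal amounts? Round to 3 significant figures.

Since effusion rate ∝ 1/√M, t_CO/t_Ar = √(M_CO/M_Ar) = √(28.01/39.95) = √0.7011 = 0.837.

0.837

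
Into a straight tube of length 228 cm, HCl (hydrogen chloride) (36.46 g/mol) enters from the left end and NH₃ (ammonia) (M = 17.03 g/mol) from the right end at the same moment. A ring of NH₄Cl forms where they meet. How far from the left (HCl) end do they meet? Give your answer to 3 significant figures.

92.6 cm

Distances travelled in equal time are proportional to diffusion rates, so d_HCl/d_NH₃ = √(M_NH₃/M_HCl) = √(17.03/36.46) = 0.6834.
With d_HCl + d_NH₃ = 228 cm, d_NH₃ = 228/(1 + 0.6834) = 135.4 cm.
d_HCl = 228 − 135.4 = 92.6 cm.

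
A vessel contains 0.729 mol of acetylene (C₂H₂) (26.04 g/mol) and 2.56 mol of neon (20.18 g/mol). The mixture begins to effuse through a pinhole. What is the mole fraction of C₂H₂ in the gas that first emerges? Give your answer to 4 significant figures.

0.2004

Rate_i ∝ x_i/√M_i (Graham's law weighted by mole fraction), so the effusate composition follows n_i/√M_i.
Mole fraction of C₂H₂ in the effusate = (n_C₂H₂/√M_C₂H₂) / (n_C₂H₂/√M_C₂H₂ + n_Ne/√M_Ne)
= (0.729/√26.04) / (0.729/√26.04 + 2.56/√20.18) = 0.1429/(0.1429 + 0.5699) = 0.2004.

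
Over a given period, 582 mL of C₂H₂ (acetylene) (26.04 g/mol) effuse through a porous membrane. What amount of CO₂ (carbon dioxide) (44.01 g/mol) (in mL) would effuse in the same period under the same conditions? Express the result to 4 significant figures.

Graham's law gives rate_CO₂/rate_C₂H₂ = √(M_C₂H₂/M_CO₂) = √(26.04/44.01) = √0.5917 = 0.7692.
So the volume for CO₂ is 582 × 0.7692 = 447.7 mL.

447.7 mL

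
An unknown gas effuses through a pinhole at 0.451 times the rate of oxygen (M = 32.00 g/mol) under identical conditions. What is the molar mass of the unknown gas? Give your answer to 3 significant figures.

From Graham's law, rate_X/rate_O₂ = √(M_O₂/M_X).
0.451 = √(32.00/M_X)
M_X = 32.00 / 0.451² = 32.00 / 0.2034 = 157 g/mol

157 g/mol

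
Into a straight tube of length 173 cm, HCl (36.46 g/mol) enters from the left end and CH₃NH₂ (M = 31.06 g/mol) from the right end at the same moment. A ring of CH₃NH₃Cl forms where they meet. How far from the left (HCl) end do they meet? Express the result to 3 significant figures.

83.0 cm

In equal time, each gas travels a distance ∝ its rate ∝ 1/√M, so d_HCl/d_CH₃NH₂ = √(M_CH₃NH₂/M_HCl) = √(31.06/36.46) = 0.9230.
With d_HCl + d_CH₃NH₂ = 173 cm, d_CH₃NH₂ = 173/(1 + 0.9230) = 89.96 cm.
d_HCl = 173 − 89.96 = 83.0 cm.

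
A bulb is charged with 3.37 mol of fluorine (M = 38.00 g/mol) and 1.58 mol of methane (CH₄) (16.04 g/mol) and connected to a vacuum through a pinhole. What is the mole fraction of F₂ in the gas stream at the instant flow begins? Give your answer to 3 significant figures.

Each component's effusion rate ∝ (its partial pressure)·(1/√M) ∝ n_i/√M_i.
Mole fraction of F₂ in the effusate = (n_F₂/√M_F₂) / (n_F₂/√M_F₂ + n_CH₄/√M_CH₄)
= (3.37/√38.00) / (3.37/√38.00 + 1.58/√16.04) = 0.5467/(0.5467 + 0.3945) = 0.581.

0.581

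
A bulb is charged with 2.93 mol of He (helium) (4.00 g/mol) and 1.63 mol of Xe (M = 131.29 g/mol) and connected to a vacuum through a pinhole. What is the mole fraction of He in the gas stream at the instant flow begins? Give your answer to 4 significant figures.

0.9115

The effusion rate of species i is ∝ p_i/√M_i ∝ n_i/√M_i.
x_He(eff) = (n_He/√M_He) / (n_He/√M_He + n_Xe/√M_Xe)
= (2.93/√4.00) / (2.93/√4.00 + 1.63/√131.29) = 1.465/(1.465 + 0.1423) = 0.9115.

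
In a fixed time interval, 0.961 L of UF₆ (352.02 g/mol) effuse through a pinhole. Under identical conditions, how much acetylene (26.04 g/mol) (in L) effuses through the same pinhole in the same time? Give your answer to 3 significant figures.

From Graham's law, rate_C₂H₂/rate_UF₆ = √(M_UF₆/M_C₂H₂) = √(352.02/26.04) = √13.52 = 3.677.
So the volume for C₂H₂ is 0.961 × 3.677 = 3.53 L.

3.53 L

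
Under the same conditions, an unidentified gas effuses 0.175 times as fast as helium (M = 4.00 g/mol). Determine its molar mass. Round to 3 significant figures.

131 g/mol

Since effusion rate ∝ 1/√M, rate_X/rate_He = √(M_He/M_X).
0.175 = √(4.00/M_X)
M_X = 4.00 / 0.175² = 4.00 / 0.03062 = 131 g/mol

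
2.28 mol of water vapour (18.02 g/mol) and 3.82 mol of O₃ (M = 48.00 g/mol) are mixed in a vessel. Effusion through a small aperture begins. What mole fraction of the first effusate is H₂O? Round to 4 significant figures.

0.4934

Effusion rate of each component ∝ n_i/√M_i (partial pressure × 1/√M).
So x_H₂O in the escaping gas = (n_H₂O/√M_H₂O) / Σ(n_i/√M_i)
= (2.28/√18.02) / (2.28/√18.02 + 3.82/√48.00) = 0.5371/(0.5371 + 0.5514) = 0.4934.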